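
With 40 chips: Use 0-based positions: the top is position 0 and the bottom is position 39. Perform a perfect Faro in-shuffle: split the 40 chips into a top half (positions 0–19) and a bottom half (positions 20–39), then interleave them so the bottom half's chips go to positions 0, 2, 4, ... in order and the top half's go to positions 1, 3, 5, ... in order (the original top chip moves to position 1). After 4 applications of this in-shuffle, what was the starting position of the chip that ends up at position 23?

21

Work backwards from position 23, undoing one in-shuffle at a time:
23 ← 11 ← 5 ← 2 ← 21
So the chip now at position 23 started at position 21.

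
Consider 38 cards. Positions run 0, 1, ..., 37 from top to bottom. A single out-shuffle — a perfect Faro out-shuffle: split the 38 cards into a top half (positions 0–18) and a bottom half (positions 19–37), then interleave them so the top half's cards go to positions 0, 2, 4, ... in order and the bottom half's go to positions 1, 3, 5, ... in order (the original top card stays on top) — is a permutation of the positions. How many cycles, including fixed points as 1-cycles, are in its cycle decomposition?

Trace each unvisited position around until it returns:
(0) (1 2 4 8 16 32 ... len 36) (37)
3 cycles in total.

3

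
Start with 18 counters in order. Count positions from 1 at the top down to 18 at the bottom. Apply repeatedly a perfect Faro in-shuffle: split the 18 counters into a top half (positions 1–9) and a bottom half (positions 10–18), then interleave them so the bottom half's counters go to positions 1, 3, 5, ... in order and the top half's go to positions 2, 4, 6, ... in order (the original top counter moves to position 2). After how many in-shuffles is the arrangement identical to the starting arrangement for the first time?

18

The in-shuffle permutes the 18 positions with cycle lengths [18].
Every counter is home exactly when every cycle has completed a whole number of laps, i.e. after lcm(18) = 18 in-shuffles.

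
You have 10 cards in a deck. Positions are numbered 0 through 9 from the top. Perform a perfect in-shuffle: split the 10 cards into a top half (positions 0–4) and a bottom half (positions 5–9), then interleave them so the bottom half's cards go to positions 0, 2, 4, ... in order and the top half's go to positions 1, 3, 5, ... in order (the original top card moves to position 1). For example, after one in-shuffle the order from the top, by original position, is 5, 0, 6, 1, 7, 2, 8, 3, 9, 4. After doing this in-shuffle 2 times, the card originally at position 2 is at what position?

Track the card's position through each in-shuffle:
2 → 5 → 0

0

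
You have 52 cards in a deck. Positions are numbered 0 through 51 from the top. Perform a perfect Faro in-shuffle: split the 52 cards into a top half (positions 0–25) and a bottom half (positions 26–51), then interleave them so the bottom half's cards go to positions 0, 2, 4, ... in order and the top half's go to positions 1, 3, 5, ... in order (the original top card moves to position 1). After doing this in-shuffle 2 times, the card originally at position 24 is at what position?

Track the card's position through each in-shuffle:
24 → 49 → 46

46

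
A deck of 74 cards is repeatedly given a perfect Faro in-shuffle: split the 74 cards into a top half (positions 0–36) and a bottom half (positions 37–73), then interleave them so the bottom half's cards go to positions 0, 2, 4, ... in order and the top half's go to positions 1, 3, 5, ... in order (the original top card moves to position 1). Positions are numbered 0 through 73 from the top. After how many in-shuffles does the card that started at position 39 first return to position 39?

4

Follow position 39 under repeated in-shuffles:
39 → 4 → 9 → 19 → 39
It first returns after 4 in-shuffles.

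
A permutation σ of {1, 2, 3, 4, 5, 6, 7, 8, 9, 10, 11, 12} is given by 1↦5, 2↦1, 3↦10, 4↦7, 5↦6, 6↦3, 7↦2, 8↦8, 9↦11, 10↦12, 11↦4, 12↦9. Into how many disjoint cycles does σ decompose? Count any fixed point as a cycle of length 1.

Cycle decomposition: (1 5 6 3 10 12 9 11 4 7 2) (8).
2 cycles.

2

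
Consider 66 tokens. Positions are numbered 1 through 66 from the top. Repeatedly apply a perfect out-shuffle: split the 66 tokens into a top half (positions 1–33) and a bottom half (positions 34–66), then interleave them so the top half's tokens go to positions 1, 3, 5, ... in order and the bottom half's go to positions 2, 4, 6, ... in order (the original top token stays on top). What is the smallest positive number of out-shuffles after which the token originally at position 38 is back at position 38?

12

Follow position 38 under repeated out-shuffles:
38 → 10 → 19 → 37 → 8 → 15 → 29 → 57 → 48 → 30 → 59 → 52 → 38
It first returns after 12 out-shuffles.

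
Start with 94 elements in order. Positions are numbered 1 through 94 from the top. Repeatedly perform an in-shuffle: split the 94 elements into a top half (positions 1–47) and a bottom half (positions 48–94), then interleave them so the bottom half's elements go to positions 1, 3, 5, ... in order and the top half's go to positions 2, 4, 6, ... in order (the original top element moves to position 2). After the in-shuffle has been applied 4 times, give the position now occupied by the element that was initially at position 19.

19

Track the element's position through each in-shuffle:
19 → 38 → 76 → 57 → 19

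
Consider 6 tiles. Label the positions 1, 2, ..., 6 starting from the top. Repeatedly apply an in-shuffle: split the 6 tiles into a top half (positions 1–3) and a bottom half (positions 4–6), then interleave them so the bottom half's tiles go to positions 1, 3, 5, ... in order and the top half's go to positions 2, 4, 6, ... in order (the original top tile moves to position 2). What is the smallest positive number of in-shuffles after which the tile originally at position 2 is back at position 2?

Follow position 2 under repeated in-shuffles:
2 → 4 → 1 → 2
It first returns after 3 in-shuffles.

3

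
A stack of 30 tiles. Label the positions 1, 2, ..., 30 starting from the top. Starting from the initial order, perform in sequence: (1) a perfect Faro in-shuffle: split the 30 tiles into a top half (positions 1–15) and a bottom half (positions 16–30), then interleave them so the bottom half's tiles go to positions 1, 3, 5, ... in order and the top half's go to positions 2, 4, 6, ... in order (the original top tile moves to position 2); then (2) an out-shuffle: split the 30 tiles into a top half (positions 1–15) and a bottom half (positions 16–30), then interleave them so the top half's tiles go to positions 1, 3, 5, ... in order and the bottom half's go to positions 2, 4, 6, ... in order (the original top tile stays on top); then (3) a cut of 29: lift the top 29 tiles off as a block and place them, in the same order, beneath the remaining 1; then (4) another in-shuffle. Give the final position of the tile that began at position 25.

Track the tile from position 25 forward through each operation:
  after op 1 (in-shuffle): 25 → 19
  after op 2 (out-shuffle): 19 → 8
  after op 3 (cut 29): 8 → 9
  after op 4 (in-shuffle): 9 → 18

18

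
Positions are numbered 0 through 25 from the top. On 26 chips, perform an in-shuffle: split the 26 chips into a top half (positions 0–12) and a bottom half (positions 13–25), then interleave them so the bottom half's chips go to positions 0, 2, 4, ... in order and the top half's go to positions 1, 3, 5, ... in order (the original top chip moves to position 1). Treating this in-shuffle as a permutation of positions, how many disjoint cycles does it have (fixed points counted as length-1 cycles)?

Trace each unvisited position around until it returns:
(0 1 3 7 15 4 ... len 18) (2 5 11 23 20 14) (8 17)
3 cycles in total.

3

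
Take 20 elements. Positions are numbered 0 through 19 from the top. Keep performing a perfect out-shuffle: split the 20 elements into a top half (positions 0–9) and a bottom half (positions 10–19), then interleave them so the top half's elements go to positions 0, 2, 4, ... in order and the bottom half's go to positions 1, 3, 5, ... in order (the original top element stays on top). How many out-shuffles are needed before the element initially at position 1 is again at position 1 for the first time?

18

Follow position 1 under repeated out-shuffles:
1 → 2 → 4 → 8 → 16 → 13 → 7 → 14 → 9 → 18 → 17 → 15 → 11 → 3 → 6 → 12 → 5 → 10 → 1
It first returns after 18 out-shuffles.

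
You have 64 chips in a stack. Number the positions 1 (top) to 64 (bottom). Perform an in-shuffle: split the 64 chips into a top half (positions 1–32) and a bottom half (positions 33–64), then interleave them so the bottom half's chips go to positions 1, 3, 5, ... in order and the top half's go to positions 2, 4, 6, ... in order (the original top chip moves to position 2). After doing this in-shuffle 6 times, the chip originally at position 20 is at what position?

45

Track the chip's position through each in-shuffle:
20 → 40 → 15 → 30 → 60 → 55 → 45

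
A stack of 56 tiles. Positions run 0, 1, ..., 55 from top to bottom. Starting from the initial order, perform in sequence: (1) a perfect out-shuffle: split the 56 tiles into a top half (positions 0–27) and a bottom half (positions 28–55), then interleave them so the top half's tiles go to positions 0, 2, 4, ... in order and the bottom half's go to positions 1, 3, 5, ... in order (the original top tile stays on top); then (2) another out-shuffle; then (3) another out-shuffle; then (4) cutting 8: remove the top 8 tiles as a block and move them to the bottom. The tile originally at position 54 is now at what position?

Track the tile from position 54 forward through each operation:
  after op 1 (out-shuffle): 54 → 53
  after op 2 (out-shuffle): 53 → 51
  after op 3 (out-shuffle): 51 → 47
  after op 4 (cut 8): 47 → 39

39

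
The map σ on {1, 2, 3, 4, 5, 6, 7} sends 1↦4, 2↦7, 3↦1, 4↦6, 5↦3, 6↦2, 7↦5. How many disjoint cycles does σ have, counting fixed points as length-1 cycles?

1

Cycle decomposition: (1 4 6 2 7 5 3).
1 cycle.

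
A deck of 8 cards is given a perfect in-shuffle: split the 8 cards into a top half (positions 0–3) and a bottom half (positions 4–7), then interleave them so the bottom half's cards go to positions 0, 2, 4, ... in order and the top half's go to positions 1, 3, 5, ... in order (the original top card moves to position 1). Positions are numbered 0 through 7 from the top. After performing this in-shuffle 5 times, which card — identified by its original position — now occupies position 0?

1

Work backwards from position 0, undoing one in-shuffle at a time:
0 ← 4 ← 6 ← 7 ← 3 ← 1
So the card now at position 0 started at position 1.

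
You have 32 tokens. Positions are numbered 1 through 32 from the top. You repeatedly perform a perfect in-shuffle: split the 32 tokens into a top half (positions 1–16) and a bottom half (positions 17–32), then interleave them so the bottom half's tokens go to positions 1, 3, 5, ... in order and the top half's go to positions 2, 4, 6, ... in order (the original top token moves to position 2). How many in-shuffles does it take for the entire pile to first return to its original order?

10

The in-shuffle permutes the 32 positions with cycle lengths [2, 10, 10, 10].
Every token is home exactly when every cycle has completed a whole number of laps, i.e. after lcm(2, 10) = 10 in-shuffles.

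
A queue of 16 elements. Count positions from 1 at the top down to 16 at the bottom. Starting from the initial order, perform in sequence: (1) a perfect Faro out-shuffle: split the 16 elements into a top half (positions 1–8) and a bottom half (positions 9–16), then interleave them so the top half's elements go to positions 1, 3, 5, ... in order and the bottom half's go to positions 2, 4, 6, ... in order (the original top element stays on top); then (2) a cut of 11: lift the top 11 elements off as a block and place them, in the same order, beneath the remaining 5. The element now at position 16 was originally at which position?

Undo the operations in reverse order, starting from position 16:
  undo op 2 (cut 11): 16 ← 11
  undo op 1 (out-shuffle, from top half): 11 ← 6
So the element at position 16 came from original position 6.

6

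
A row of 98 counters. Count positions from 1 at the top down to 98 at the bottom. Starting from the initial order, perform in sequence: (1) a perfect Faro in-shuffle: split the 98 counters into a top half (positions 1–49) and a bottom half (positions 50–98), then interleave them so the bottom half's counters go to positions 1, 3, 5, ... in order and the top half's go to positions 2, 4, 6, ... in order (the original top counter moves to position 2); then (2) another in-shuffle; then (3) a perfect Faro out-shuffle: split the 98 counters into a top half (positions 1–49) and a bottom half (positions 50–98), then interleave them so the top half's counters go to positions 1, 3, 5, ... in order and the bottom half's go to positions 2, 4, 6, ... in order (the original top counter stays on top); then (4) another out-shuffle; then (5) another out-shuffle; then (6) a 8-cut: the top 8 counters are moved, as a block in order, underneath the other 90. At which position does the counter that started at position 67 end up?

Track the counter from position 67 forward through each operation:
  after op 1 (in-shuffle): 67 → 35
  after op 2 (in-shuffle): 35 → 70
  after op 3 (out-shuffle): 70 → 42
  after op 4 (out-shuffle): 42 → 83
  after op 5 (out-shuffle): 83 → 68
  after op 6 (cut 8): 68 → 60

60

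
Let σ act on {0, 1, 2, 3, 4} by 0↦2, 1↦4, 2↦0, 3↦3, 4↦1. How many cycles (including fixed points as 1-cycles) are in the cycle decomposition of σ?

3

Cycle decomposition: (0 2) (1 4) (3).
3 cycles.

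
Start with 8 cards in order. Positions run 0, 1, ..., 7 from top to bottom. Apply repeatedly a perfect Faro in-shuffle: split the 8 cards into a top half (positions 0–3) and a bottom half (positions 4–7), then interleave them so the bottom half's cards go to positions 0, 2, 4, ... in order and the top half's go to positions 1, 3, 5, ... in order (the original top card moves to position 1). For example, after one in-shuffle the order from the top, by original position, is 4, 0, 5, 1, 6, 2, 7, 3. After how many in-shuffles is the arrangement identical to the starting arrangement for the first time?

6

The in-shuffle permutes the 8 positions with cycle lengths [2, 6].
Every card is home exactly when every cycle has completed a whole number of laps, i.e. after lcm(2, 6) = 6 in-shuffles.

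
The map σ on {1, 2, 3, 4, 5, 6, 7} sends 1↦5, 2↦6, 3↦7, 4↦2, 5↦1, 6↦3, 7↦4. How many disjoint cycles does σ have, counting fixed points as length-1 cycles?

Cycle decomposition: (1 5) (2 6 3 7 4).
2 cycles.

2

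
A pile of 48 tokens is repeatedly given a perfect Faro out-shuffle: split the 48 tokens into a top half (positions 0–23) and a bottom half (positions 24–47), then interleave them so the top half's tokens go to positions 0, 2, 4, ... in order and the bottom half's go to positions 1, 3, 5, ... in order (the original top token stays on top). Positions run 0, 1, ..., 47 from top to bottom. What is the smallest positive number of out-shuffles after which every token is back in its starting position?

23

The out-shuffle permutes the 48 positions with cycle lengths [1, 1, 23, 23].
Every token is home exactly when every cycle has completed a whole number of laps, i.e. after lcm(1, 23) = 23 out-shuffles.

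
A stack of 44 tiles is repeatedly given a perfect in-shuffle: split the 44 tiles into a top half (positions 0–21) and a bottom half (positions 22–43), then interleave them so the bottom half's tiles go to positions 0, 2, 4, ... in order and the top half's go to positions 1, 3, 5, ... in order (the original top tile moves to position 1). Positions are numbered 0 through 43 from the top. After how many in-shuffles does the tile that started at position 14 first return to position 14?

2

Follow position 14 under repeated in-shuffles:
14 → 29 → 14
It first returns after 2 in-shuffles.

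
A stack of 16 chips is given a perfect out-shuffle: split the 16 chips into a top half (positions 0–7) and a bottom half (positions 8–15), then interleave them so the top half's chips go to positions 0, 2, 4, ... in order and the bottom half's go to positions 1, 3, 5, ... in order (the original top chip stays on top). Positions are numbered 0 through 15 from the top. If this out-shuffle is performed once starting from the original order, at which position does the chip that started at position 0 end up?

0

Position 0 is a fixed point of every out-shuffle, so the chip never moves.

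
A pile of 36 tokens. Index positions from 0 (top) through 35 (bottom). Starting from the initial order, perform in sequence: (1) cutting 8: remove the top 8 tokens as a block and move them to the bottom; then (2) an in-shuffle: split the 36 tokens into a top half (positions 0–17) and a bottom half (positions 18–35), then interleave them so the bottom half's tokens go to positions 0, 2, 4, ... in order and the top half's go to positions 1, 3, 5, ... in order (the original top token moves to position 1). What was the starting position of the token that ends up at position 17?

16

Undo the operations in reverse order, starting from position 17:
  undo op 2 (in-shuffle, from top half): 17 ← 8
  undo op 1 (cut 8): 8 ← 16
So the token at position 17 came from original position 16.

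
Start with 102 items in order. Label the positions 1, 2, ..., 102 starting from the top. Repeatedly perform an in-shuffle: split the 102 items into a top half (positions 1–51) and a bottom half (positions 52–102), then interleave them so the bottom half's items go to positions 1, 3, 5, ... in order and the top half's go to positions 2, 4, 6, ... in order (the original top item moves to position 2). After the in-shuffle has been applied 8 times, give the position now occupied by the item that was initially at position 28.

61

Track the item's position through each in-shuffle:
28 → 56 → 9 → 18 → 36 → 72 → 41 → 82 → 61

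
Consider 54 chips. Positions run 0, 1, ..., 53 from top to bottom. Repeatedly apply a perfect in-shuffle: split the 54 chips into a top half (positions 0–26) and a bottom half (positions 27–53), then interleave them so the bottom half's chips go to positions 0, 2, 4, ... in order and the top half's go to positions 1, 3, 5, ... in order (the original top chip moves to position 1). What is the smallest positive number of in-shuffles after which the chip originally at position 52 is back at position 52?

20

Follow position 52 under repeated in-shuffles:
52 → 50 → 46 → 38 → 22 → 45 → 36 → 18 → 37 → 20 → 41 → 28 → 2 → 5 → 11 → 23 → 47 → 40 → 26 → 53 → 52
It first returns after 20 in-shuffles.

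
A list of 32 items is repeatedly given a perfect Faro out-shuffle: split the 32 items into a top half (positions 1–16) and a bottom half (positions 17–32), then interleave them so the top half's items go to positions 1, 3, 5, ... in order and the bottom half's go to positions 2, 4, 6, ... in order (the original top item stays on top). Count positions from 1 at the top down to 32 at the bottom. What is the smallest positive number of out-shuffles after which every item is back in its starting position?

The out-shuffle permutes the 32 positions with cycle lengths [1, 1, 5, 5, 5, 5, 5, 5].
Every item is home exactly when every cycle has completed a whole number of laps, i.e. after lcm(1, 5) = 5 out-shuffles.

5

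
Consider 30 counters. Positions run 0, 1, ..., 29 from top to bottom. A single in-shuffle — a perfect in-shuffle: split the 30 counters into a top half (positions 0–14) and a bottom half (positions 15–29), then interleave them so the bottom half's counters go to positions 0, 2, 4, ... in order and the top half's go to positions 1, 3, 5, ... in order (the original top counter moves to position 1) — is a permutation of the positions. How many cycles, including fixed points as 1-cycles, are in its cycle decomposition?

Trace each unvisited position around until it returns:
(0 1 3 7 15) (2 5 11 23 16) (4 9 19 8 17) (6 13 27 24 18) (10 21 12 25 20) (14 29 28 26 22)
6 cycles in total.

6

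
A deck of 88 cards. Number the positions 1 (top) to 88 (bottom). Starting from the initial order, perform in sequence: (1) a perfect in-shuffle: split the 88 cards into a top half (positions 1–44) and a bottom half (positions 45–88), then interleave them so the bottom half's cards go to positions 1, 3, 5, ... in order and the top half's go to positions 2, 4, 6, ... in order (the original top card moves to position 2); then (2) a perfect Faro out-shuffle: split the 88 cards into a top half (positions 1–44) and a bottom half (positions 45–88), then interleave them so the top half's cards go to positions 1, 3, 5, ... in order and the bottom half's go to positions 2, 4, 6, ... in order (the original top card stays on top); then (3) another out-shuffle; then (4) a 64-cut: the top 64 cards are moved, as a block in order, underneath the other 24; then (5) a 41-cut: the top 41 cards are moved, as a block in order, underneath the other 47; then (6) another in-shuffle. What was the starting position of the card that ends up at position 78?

40

Undo the operations in reverse order, starting from position 78:
  undo op 6 (in-shuffle, from top half): 78 ← 39
  undo op 5 (cut 41): 39 ← 80
  undo op 4 (cut 64): 80 ← 56
  undo op 3 (out-shuffle, from bottom half): 56 ← 72
  undo op 2 (out-shuffle, from bottom half): 72 ← 80
  undo op 1 (in-shuffle, from top half): 80 ← 40
So the card at position 78 came from original position 40.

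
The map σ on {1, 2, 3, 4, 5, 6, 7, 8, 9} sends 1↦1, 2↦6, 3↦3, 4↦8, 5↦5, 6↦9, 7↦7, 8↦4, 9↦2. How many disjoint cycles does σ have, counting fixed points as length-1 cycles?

6

Cycle decomposition: (1) (2 6 9) (3) (4 8) (5) (7).
6 cycles.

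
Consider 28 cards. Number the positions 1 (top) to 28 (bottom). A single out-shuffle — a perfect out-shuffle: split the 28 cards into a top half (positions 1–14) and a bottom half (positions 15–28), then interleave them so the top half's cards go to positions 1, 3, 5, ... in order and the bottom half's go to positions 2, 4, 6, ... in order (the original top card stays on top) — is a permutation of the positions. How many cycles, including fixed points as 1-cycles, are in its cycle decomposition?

Trace each unvisited position around until it returns:
(1) (2 3 5 9 17 6 ... len 18) (4 7 13 25 22 16) (10 19) (28)
5 cycles in total.

5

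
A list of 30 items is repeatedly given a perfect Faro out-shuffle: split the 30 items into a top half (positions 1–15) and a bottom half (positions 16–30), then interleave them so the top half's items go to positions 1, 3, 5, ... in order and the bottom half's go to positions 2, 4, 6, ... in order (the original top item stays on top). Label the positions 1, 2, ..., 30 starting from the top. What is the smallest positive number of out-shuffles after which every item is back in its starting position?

28

The out-shuffle permutes the 30 positions with cycle lengths [1, 1, 28].
Every item is home exactly when every cycle has completed a whole number of laps, i.e. after lcm(1, 28) = 28 out-shuffles.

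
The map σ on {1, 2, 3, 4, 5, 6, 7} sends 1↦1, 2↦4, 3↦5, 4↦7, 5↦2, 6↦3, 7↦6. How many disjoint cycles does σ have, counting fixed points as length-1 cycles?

2

Cycle decomposition: (1) (2 4 7 6 3 5).
2 cycles.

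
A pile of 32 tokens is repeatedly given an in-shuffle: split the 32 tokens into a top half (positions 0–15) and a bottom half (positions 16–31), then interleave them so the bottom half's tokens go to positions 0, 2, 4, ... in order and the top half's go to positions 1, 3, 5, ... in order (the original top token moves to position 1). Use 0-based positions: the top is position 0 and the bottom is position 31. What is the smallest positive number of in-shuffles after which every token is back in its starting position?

The in-shuffle permutes the 32 positions with cycle lengths [2, 10, 10, 10].
Every token is home exactly when every cycle has completed a whole number of laps, i.e. after lcm(2, 10) = 10 in-shuffles.

10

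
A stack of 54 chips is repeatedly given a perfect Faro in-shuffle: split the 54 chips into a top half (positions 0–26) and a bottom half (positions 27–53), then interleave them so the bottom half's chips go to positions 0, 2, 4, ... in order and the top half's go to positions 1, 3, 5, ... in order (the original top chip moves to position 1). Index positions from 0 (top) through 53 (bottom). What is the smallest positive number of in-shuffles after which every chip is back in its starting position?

20

The in-shuffle permutes the 54 positions with cycle lengths [4, 10, 20, 20].
Every chip is home exactly when every cycle has completed a whole number of laps, i.e. after lcm(4, 10, 20) = 20 in-shuffles.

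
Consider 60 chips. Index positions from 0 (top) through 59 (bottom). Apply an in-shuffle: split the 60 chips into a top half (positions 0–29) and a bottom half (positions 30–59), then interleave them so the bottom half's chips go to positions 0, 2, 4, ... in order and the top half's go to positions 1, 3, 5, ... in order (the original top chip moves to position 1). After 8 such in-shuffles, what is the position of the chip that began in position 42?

27

Track the chip's position through each in-shuffle:
42 → 24 → 49 → 38 → 16 → 33 → 6 → 13 → 27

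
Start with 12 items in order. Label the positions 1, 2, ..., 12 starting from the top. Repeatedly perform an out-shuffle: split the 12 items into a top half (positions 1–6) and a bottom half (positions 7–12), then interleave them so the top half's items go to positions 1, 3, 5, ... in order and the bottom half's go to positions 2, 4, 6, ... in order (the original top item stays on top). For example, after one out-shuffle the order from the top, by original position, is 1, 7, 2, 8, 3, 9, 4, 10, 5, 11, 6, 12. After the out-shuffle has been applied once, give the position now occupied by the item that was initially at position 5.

Track the item's position through each out-shuffle:
5 → 9

9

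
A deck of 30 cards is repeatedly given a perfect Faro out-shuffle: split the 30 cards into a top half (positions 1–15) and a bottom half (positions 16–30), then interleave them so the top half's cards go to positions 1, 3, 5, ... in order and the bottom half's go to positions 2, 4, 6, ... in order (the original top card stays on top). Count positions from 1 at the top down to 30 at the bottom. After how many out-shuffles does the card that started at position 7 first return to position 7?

Follow position 7 under repeated out-shuffles:
7 → 13 → 25 → 20 → 10 → 19 → 8 → 15 → ... → 7 (length 28)
It first returns after 28 out-shuffles.

28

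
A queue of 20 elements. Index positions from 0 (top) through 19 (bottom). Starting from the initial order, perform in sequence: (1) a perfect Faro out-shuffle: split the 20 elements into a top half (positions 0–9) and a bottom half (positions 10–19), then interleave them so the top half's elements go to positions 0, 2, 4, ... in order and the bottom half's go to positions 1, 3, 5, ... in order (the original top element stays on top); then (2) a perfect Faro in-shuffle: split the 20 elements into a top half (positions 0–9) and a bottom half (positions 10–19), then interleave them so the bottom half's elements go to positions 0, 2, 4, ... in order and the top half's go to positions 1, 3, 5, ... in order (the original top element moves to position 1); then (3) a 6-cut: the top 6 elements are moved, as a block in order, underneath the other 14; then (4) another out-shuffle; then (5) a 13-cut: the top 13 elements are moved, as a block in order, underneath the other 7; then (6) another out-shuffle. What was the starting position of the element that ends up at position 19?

Undo the operations in reverse order, starting from position 19:
  undo op 6 (out-shuffle, from bottom half): 19 ← 19
  undo op 5 (cut 13): 19 ← 12
  undo op 4 (out-shuffle, from top half): 12 ← 6
  undo op 3 (cut 6): 6 ← 12
  undo op 2 (in-shuffle, from bottom half): 12 ← 16
  undo op 1 (out-shuffle, from top half): 16 ← 8
So the element at position 19 came from original position 8.

8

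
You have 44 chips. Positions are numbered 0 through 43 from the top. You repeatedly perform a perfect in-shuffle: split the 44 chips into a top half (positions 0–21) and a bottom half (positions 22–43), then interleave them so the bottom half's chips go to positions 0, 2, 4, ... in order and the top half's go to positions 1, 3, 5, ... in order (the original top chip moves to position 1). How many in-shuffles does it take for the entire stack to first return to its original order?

12

The in-shuffle permutes the 44 positions with cycle lengths [2, 4, 4, 4, 6, 12, 12].
Every chip is home exactly when every cycle has completed a whole number of laps, i.e. after lcm(2, 4, 6, 12) = 12 in-shuffles.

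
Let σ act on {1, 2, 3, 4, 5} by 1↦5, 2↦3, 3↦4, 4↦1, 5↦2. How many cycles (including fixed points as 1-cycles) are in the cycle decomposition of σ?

1

Cycle decomposition: (1 5 2 3 4).
1 cycle.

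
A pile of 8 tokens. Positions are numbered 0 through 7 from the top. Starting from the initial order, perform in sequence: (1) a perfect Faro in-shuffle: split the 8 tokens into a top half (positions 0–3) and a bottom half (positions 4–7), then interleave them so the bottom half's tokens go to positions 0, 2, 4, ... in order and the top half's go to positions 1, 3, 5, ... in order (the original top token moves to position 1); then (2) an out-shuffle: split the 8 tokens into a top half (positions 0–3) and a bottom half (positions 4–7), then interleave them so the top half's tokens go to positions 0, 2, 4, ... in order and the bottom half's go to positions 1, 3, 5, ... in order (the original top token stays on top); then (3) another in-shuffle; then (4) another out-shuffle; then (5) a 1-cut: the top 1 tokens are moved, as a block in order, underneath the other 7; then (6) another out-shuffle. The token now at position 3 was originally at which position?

6

Undo the operations in reverse order, starting from position 3:
  undo op 6 (out-shuffle, from bottom half): 3 ← 5
  undo op 5 (cut 1): 5 ← 6
  undo op 4 (out-shuffle, from top half): 6 ← 3
  undo op 3 (in-shuffle, from top half): 3 ← 1
  undo op 2 (out-shuffle, from bottom half): 1 ← 4
  undo op 1 (in-shuffle, from bottom half): 4 ← 6
So the token at position 3 came from original position 6.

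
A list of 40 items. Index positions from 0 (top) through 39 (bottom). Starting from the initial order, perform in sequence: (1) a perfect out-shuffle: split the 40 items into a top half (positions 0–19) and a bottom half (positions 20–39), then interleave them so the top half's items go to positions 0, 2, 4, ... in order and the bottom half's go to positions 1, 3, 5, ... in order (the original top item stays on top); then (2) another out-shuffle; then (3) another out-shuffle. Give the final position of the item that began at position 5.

Track the item from position 5 forward through each operation:
  after op 1 (out-shuffle): 5 → 10
  after op 2 (out-shuffle): 10 → 20
  after op 3 (out-shuffle): 20 → 1

1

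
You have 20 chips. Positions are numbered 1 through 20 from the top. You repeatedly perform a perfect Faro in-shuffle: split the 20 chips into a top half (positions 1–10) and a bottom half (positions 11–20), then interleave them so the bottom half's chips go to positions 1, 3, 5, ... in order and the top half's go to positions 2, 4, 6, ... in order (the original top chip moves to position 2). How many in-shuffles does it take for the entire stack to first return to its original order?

6

The in-shuffle permutes the 20 positions with cycle lengths [2, 3, 3, 6, 6].
Every chip is home exactly when every cycle has completed a whole number of laps, i.e. after lcm(2, 3, 6) = 6 in-shuffles.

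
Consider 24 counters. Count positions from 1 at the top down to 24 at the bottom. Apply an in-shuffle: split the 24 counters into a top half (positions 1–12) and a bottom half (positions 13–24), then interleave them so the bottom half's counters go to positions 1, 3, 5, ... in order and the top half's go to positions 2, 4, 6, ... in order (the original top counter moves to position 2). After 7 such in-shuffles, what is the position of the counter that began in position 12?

11

Track the counter's position through each in-shuffle:
12 → 24 → 23 → 21 → 17 → 9 → 18 → 11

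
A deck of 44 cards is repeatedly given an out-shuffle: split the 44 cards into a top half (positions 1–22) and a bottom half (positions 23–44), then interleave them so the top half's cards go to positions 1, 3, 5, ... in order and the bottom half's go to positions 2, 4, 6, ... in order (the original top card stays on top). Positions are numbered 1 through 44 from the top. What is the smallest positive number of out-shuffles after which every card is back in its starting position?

The out-shuffle permutes the 44 positions with cycle lengths [1, 1, 14, 14, 14].
Every card is home exactly when every cycle has completed a whole number of laps, i.e. after lcm(1, 14) = 14 out-shuffles.

14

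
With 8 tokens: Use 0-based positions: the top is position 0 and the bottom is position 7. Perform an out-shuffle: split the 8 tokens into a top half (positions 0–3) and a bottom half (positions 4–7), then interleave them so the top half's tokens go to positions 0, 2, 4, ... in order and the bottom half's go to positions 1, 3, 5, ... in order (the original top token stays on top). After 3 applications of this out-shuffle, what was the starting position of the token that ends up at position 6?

Work backwards from position 6, undoing one out-shuffle at a time:
6 ← 3 ← 5 ← 6
So the token now at position 6 started at position 6.

6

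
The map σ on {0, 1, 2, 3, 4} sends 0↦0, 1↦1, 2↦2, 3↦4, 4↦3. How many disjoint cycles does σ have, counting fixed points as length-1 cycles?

Cycle decomposition: (0) (1) (2) (3 4).
4 cycles.

4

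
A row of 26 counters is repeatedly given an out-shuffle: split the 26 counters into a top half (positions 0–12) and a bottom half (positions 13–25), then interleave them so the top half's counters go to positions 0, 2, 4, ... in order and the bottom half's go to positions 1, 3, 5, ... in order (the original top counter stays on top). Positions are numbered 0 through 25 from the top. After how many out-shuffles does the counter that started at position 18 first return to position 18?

Follow position 18 under repeated out-shuffles:
18 → 11 → 22 → 19 → 13 → 1 → 2 → 4 → 8 → 16 → 7 → 14 → 3 → 6 → 12 → 24 → 23 → 21 → 17 → 9 → 18
It first returns after 20 out-shuffles.

20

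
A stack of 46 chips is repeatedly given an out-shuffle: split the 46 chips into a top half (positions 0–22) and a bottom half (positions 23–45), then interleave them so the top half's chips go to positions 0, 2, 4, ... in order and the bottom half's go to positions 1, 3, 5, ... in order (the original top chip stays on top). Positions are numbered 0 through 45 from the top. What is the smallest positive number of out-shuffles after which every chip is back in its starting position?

The out-shuffle permutes the 46 positions with cycle lengths [1, 1, 2, 4, 4, 4, 6, 12, 12].
Every chip is home exactly when every cycle has completed a whole number of laps, i.e. after lcm(1, 2, 4, 6, 12) = 12 out-shuffles.

12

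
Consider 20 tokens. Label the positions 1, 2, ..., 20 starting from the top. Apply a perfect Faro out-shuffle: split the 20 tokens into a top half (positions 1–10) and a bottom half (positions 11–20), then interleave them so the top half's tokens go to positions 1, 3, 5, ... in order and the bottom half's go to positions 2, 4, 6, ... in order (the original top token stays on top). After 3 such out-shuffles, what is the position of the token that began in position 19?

12

Track the token's position through each out-shuffle:
19 → 18 → 16 → 12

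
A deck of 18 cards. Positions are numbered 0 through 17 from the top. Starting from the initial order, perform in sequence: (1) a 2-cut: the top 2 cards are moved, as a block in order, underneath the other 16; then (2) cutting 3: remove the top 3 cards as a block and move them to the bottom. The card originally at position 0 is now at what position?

Track the card from position 0 forward through each operation:
  after op 1 (cut 2): 0 → 16
  after op 2 (cut 3): 16 → 13

13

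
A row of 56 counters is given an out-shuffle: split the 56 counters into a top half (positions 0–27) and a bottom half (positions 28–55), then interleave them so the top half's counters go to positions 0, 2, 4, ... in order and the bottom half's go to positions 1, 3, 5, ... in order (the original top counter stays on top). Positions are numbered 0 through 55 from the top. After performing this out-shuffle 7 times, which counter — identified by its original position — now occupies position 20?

Work backwards from position 20, undoing one out-shuffle at a time:
20 ← 10 ← 5 ← 30 ← 15 ← 35 ← 45 ← 50
So the counter now at position 20 started at position 50.

50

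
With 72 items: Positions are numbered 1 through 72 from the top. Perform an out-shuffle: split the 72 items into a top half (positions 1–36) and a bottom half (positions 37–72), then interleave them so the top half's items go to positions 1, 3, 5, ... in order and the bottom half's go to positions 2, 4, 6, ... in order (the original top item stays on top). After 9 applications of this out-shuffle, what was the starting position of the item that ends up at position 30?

Work backwards from position 30, undoing one out-shuffle at a time:
30 ← 51 ← 26 ← 49 ← 25 ← 13 ← 7 ← 4 ← 38 ← 55
So the item now at position 30 started at position 55.

55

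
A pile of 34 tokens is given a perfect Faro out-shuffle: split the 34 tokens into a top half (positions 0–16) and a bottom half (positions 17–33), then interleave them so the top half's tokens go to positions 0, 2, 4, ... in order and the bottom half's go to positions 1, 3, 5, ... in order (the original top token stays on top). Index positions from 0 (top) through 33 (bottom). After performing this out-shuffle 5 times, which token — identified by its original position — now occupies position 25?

8

Work backwards from position 25, undoing one out-shuffle at a time:
25 ← 29 ← 31 ← 32 ← 16 ← 8
So the token now at position 25 started at position 8.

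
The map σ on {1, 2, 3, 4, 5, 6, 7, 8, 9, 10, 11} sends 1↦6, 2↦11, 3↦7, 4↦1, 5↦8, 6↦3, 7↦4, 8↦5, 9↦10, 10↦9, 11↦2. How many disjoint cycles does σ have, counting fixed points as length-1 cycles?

4

Cycle decomposition: (1 6 3 7 4) (2 11) (5 8) (9 10).
4 cycles.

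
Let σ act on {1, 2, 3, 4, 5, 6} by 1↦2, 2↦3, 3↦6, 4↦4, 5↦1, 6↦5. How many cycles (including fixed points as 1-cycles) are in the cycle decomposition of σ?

Cycle decomposition: (1 2 3 6 5) (4).
2 cycles.

2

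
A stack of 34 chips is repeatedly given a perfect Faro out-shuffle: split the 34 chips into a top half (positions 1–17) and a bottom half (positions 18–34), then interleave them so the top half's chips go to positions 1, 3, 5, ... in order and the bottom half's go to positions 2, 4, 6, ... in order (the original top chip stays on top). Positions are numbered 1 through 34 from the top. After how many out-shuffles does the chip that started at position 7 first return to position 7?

Follow position 7 under repeated out-shuffles:
7 → 13 → 25 → 16 → 31 → 28 → 22 → 10 → 19 → 4 → 7
It first returns after 10 out-shuffles.

10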